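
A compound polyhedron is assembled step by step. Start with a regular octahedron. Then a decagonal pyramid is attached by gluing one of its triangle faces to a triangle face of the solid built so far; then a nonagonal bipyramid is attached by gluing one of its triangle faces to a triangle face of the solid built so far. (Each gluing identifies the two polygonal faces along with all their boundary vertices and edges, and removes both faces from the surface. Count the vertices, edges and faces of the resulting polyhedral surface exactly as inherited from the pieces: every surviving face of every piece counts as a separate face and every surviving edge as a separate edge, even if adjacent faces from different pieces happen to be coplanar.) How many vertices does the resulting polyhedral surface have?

A regular octahedron: V=6, E=12, F=8.
Attach a decagonal pyramid (V=11, E=20, F=11) along a 3-gon: merge 3 vertices and 3 edges, delete both glued faces → V=14, E=29, F=17.
Attach a nonagonal bipyramid (V=11, E=27, F=18) along a 3-gon: merge 3 vertices and 3 edges, delete both glued faces → V=22, E=53, F=33.
Check: V − E + F = 22 − 53 + 33 = 2.

22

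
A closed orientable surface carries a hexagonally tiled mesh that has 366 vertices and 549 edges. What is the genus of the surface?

Every face is a hexagon and each edge borders two faces, so 6F = 2·549, giving F = 183.
χ = V − E + F = 366 − 549 + 183 = 0.
For a closed orientable surface χ = 2 − 2g, so g = (2 − (0))/2 = 1.

1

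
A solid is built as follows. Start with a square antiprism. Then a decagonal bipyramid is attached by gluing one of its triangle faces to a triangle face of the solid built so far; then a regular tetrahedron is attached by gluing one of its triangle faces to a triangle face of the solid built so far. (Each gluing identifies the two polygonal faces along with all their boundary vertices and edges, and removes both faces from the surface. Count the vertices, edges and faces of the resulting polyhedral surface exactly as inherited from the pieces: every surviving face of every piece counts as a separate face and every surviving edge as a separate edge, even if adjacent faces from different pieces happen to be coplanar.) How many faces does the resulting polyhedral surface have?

A square antiprism: V=8, E=16, F=10.
Attach a decagonal bipyramid (V=12, E=30, F=20) along a 3-gon: merge 3 vertices and 3 edges, delete both glued faces → V=17, E=43, F=28.
Attach a regular tetrahedron (V=4, E=6, F=4) along a 3-gon: merge 3 vertices and 3 edges, delete both glued faces → V=18, E=46, F=30.
Check: V − E + F = 18 − 46 + 30 = 2.

30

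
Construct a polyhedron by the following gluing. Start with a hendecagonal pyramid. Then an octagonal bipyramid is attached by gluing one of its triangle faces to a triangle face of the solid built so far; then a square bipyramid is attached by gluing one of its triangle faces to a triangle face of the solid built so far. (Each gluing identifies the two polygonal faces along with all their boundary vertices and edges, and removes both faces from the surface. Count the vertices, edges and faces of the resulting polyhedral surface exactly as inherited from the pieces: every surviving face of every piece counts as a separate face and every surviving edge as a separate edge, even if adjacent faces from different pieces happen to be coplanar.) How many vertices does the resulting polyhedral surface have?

A hendecagonal pyramid: V=12, E=22, F=12.
Attach an octagonal bipyramid (V=10, E=24, F=16) along a 3-gon: merge 3 vertices and 3 edges, delete both glued faces → V=19, E=43, F=26.
Attach a square bipyramid (V=6, E=12, F=8) along a 3-gon: merge 3 vertices and 3 edges, delete both glued faces → V=22, E=52, F=32.
Check: V − E + F = 22 − 52 + 32 = 2.

22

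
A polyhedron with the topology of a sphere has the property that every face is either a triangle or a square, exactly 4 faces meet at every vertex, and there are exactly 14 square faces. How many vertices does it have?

20

Let x be the number of triangles; then F = 14 + x.
Edge–face incidences: 2E = 4·14 + 3·x = 56 + 3x.
Every vertex has degree 4, so 4V = 2E.
Euler: V − E + F = 2 ⇒ (2E)/4 − E + (14 + x) = 2.
Multiply by 8: 2·(2E) − 4·(2E) + 8·(14 + x) = 16, i.e. 112 + 8x − 2·(56 + 3x) = 16.
Collecting terms: 2x = 16, so x = 8.
Then 2E = 56 + 3·8 = 80, so E = 40, V = 2E/4 = 20, F = 14 + 8 = 22.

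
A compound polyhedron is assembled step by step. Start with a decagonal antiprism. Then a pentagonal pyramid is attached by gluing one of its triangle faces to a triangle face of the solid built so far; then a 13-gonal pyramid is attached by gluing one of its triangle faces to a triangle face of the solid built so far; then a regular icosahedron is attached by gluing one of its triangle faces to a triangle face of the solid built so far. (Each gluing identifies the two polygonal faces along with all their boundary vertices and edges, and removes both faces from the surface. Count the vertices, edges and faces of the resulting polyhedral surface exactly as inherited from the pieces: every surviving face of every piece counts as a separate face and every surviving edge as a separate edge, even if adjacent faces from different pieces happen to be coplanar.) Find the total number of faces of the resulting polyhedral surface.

56

A decagonal antiprism: V=20, E=40, F=22.
Attach a pentagonal pyramid (V=6, E=10, F=6) along a 3-gon: merge 3 vertices and 3 edges, delete both glued faces → V=23, E=47, F=26.
Attach a 13-gonal pyramid (V=14, E=26, F=14) along a 3-gon: merge 3 vertices and 3 edges, delete both glued faces → V=34, E=70, F=38.
Attach a regular icosahedron (V=12, E=30, F=20) along a 3-gon: merge 3 vertices and 3 edges, delete both glued faces → V=43, E=97, F=56.
Check: V − E + F = 43 − 97 + 56 = 2.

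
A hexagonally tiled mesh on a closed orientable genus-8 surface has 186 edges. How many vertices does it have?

χ = 2 − 2·8 = -14, and every face is a hexagon so 6F = 2E.
F = 2E/6 = 62. Then V = -14 + E − F = -14 + 186 − 62 = 110.

110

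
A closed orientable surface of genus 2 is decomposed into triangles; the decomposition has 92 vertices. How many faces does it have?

188

χ = 2 − 2·2 = -2, and every face is a triangle so 3F = 2E.
V − E + F = -2 with E = 3F/2 gives 92 − (3/2 − 1)·F = -2, so F = 188 and E = 282.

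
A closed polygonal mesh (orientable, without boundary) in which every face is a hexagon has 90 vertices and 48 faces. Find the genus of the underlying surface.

4

Every face is a hexagon, so 2E = 6·48 = 288, giving E = 144.
χ = V − E + F = 90 − 144 + 48 = -6.
For a closed orientable surface χ = 2 − 2g, so g = (2 − (-6))/2 = 4.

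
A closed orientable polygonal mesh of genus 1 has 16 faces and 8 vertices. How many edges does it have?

24

For a closed orientable surface of genus 1, χ = 2 − 2·1 = 0.
E = V + F − (0) = 8 + 16 − (0) = 24.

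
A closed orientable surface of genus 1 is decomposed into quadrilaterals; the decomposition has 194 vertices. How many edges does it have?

388

χ = 2 − 2·1 = 0, and every face is a square so 4F = 2E.
V − E + F = 0 with E = 4F/2 gives 194 − (4/2 − 1)·F = 0, so F = 194 and E = 388.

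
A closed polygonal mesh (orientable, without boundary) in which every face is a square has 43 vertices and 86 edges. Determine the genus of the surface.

1

Every face is a square and each edge borders two faces, so 4F = 2·86, giving F = 43.
χ = V − E + F = 43 − 86 + 43 = 0.
For a closed orientable surface χ = 2 − 2g, so g = (2 − (0))/2 = 1.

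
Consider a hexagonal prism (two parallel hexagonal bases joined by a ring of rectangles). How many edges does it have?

18

A prism on an n-gon has two n-gon bases and n rectangular sides: V = 2·6 = 12, E = 3·6 = 18, F = 6 + 2 = 8.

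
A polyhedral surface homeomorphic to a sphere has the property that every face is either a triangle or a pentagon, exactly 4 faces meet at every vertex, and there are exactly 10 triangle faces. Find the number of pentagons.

2

Let x be the number of pentagons; then F = 10 + x.
Edge–face incidences: 2E = 3·10 + 5·x = 30 + 5x.
Every vertex has degree 4, so 4V = 2E.
Euler: V − E + F = 2 ⇒ (2E)/4 − E + (10 + x) = 2.
Multiply by 8: 2·(2E) − 4·(2E) + 8·(10 + x) = 16, i.e. 80 + 8x − 2·(30 + 5x) = 16.
Collecting terms: −2x + 20 = 16, so −2x = −4, so x = 2.
Then 2E = 30 + 5·2 = 40, so E = 20, V = 2E/4 = 10, F = 10 + 2 = 12.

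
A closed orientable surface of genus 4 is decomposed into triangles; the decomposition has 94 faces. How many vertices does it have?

41

χ = 2 − 2·4 = -6, and every face is a triangle so 3F = 2E.
E = 3·94/2 = 141. Then V = -6 + E − F = -6 + 141 − 94 = 41.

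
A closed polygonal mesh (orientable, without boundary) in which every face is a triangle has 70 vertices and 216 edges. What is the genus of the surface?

Every face is a triangle and each edge borders two faces, so 3F = 2·216, giving F = 144.
χ = V − E + F = 70 − 216 + 144 = -2.
For a closed orientable surface χ = 2 − 2g, so g = (2 − (-2))/2 = 2.

2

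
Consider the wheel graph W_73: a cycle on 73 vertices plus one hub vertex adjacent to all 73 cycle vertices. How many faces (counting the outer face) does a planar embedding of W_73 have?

W_73 has V = 73 + 1 = 74 vertices and E = 2·73 = 146 edges.
By Euler's formula F = 2 − V + E = 2 − 74 + 146 = 74.

74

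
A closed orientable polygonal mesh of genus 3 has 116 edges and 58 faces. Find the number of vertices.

54

For a closed orientable surface of genus 3, χ = 2 − 2·3 = -4.
V = -4 + E − F = -4 + 116 − 58 = 54.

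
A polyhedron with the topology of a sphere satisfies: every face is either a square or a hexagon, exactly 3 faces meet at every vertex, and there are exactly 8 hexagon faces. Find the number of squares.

Let x be the number of squares; then F = 8 + x.
Edge–face incidences: 2E = 6·8 + 4·x = 48 + 4x.
Every vertex has degree 3, so 3V = 2E.
Euler: V − E + F = 2 ⇒ (2E)/3 − E + (8 + x) = 2.
Multiply by 6: 2·(2E) − 3·(2E) + 6·(8 + x) = 12, i.e. 48 + 6x − (48 + 4x) = 12.
Collecting terms: 2x = 12, so x = 6.
Then 2E = 48 + 4·6 = 72, so E = 36, V = 2E/3 = 24, F = 8 + 6 = 14.

6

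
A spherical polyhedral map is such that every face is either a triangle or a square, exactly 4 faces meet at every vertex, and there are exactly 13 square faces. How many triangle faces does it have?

8

Let x be the number of triangles; then F = 13 + x.
Edge–face incidences: 2E = 4·13 + 3·x = 52 + 3x.
Every vertex has degree 4, so 4V = 2E.
Euler: V − E + F = 2 ⇒ (2E)/4 − E + (13 + x) = 2.
Multiply by 8: 2·(2E) − 4·(2E) + 8·(13 + x) = 16, i.e. 104 + 8x − 2·(52 + 3x) = 16.
Collecting terms: 2x = 16, so x = 8.
Then 2E = 52 + 3·8 = 76, so E = 38, V = 2E/4 = 19, F = 13 + 8 = 21.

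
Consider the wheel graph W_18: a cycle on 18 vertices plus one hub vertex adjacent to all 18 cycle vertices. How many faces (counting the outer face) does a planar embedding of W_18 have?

19

W_18 has V = 18 + 1 = 19 vertices and E = 2·18 = 36 edges.
By Euler's formula F = 2 − V + E = 2 − 19 + 36 = 19.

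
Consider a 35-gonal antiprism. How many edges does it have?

140

An antiprism on an n-gon has two n-gon caps and 2n triangles: V = 2·35 = 70, E = 4·35 = 140, F = 2·35 + 2 = 72.
Check: V − E + F = 70 − 140 + 72 = 2.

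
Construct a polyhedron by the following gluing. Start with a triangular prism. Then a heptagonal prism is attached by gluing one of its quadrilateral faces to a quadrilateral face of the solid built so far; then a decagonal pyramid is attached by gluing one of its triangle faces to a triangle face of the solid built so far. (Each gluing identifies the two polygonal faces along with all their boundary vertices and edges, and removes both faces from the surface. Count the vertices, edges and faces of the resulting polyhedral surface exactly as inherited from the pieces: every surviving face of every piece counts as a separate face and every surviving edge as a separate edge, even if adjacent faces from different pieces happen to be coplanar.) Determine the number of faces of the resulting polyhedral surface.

A triangular prism: V=6, E=9, F=5.
Attach a heptagonal prism (V=14, E=21, F=9) along a 4-gon: merge 4 vertices and 4 edges, delete both glued faces → V=16, E=26, F=12.
Attach a decagonal pyramid (V=11, E=20, F=11) along a 3-gon: merge 3 vertices and 3 edges, delete both glued faces → V=24, E=43, F=21.
Check: V − E + F = 24 − 43 + 21 = 2.

21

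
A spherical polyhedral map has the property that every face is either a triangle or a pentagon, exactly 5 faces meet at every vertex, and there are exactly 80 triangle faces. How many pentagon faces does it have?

12

Let x be the number of pentagons; then F = 80 + x.
Edge–face incidences: 2E = 3·80 + 5·x = 240 + 5x.
Every vertex has degree 5, so 5V = 2E.
Euler: V − E + F = 2 ⇒ (2E)/5 − E + (80 + x) = 2.
Multiply by 10: 2·(2E) − 5·(2E) + 10·(80 + x) = 20, i.e. 800 + 10x − 3·(240 + 5x) = 20.
Collecting terms: −5x + 80 = 20, so −5x = −60, so x = 12.
Then 2E = 240 + 5·12 = 300, so E = 150, V = 2E/5 = 60, F = 80 + 12 = 92.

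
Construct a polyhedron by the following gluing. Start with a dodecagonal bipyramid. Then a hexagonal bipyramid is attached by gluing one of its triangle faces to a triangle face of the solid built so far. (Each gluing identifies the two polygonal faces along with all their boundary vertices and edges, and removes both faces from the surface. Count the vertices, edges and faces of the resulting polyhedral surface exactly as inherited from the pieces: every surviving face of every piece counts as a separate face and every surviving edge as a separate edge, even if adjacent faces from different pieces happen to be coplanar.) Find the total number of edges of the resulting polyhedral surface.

A dodecagonal bipyramid: V=14, E=36, F=24.
Attach a hexagonal bipyramid (V=8, E=18, F=12) along a 3-gon: merge 3 vertices and 3 edges, delete both glued faces → V=19, E=51, F=34.
Check: V − E + F = 19 − 51 + 34 = 2.

51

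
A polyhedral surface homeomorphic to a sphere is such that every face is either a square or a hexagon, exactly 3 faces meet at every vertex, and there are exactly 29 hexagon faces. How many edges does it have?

99

Let x be the number of squares; then F = 29 + x.
Edge–face incidences: 2E = 6·29 + 4·x = 174 + 4x.
Every vertex has degree 3, so 3V = 2E.
Euler: V − E + F = 2 ⇒ (2E)/3 − E + (29 + x) = 2.
Multiply by 6: 2·(2E) − 3·(2E) + 6·(29 + x) = 12, i.e. 174 + 6x − (174 + 4x) = 12.
Collecting terms: 2x = 12, so x = 6.
Then 2E = 174 + 4·6 = 198, so E = 99, V = 2E/3 = 66, F = 29 + 6 = 35.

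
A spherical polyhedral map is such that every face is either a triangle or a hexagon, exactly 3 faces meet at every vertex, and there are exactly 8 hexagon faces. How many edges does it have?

30

Let x be the number of triangles; then F = 8 + x.
Edge–face incidences: 2E = 6·8 + 3·x = 48 + 3x.
Every vertex has degree 3, so 3V = 2E.
Euler: V − E + F = 2 ⇒ (2E)/3 − E + (8 + x) = 2.
Multiply by 6: 2·(2E) − 3·(2E) + 6·(8 + x) = 12, i.e. 48 + 6x − (48 + 3x) = 12.
Collecting terms: 3x = 12, so x = 4.
Then 2E = 48 + 3·4 = 60, so E = 30, V = 2E/3 = 20, F = 8 + 4 = 12.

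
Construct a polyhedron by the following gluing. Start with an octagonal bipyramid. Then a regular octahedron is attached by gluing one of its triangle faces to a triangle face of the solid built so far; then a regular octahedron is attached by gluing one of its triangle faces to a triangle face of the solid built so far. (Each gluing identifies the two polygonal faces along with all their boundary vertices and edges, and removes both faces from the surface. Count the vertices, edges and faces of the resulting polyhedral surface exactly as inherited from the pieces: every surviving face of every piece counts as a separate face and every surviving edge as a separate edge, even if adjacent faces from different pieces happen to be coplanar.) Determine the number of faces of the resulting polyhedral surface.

28

An octagonal bipyramid: V=10, E=24, F=16.
Attach a regular octahedron (V=6, E=12, F=8) along a 3-gon: merge 3 vertices and 3 edges, delete both glued faces → V=13, E=33, F=22.
Attach a regular octahedron (V=6, E=12, F=8) along a 3-gon: merge 3 vertices and 3 edges, delete both glued faces → V=16, E=42, F=28.
Check: V − E + F = 16 − 42 + 28 = 2.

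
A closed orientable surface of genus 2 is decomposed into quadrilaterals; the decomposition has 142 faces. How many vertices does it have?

χ = 2 − 2·2 = -2, and every face is a square so 4F = 2E.
E = 4·142/2 = 284. Then V = -2 + E − F = -2 + 284 − 142 = 140.

140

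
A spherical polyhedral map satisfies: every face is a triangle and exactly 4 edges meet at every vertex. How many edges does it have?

Each face has 3 edges and each edge borders two faces, so 2E = 3F.
Each vertex has degree 4, so 4V = 2E and hence V = 3F/4.
Euler: V − E + F = 2 ⇒ (3F/4) − (3F/2) + F = 2.
Multiply by 8: (6 − 12 + 8)F = 16, i.e. 2F = 16.
So F = 8, E = 3·8/2 = 12, V = 3·8/4 = 6.

12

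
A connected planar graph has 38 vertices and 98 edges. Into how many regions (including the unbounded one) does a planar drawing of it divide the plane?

Euler's formula for a connected plane graph: V − E + F = 2, so F = 2 − 38 + 98 = 62.

62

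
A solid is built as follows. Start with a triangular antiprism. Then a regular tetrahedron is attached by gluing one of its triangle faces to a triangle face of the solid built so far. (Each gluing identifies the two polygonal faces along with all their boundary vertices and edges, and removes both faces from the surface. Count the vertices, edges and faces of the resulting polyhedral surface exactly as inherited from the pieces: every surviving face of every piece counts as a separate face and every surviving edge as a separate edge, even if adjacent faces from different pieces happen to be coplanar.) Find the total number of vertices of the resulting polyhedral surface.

7

A triangular antiprism: V=6, E=12, F=8.
Attach a regular tetrahedron (V=4, E=6, F=4) along a 3-gon: merge 3 vertices and 3 edges, delete both glued faces → V=7, E=15, F=10.
Check: V − E + F = 7 − 15 + 10 = 2.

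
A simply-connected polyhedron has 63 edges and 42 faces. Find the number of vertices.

23

Here V − E + F = 2.
V = 2 + E − F = 2 + 63 − 42 = 23.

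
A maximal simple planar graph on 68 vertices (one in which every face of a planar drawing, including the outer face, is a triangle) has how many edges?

198

In a plane triangulation 3F = 2E and V − E + F = 2, so E = 3V − 6 = 3·68 − 6 = 198.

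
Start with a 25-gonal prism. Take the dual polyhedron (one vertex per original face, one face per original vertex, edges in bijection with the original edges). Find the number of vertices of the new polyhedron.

27

The base solid has V = 50, E = 75, F = 27.
The dual swaps V and F and preserves E: V′ = F = 27, E′ = E = 75, F′ = V = 50.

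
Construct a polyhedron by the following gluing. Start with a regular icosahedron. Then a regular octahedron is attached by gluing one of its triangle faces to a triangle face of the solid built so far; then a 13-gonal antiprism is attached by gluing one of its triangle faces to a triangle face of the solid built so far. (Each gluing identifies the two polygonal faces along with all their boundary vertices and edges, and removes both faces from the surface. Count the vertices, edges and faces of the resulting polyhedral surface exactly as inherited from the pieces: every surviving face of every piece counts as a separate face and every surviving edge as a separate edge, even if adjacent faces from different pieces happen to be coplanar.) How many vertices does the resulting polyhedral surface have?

A regular icosahedron: V=12, E=30, F=20.
Attach a regular octahedron (V=6, E=12, F=8) along a 3-gon: merge 3 vertices and 3 edges, delete both glued faces → V=15, E=39, F=26.
Attach a 13-gonal antiprism (V=26, E=52, F=28) along a 3-gon: merge 3 vertices and 3 edges, delete both glued faces → V=38, E=88, F=52.
Check: V − E + F = 38 − 88 + 52 = 2.

38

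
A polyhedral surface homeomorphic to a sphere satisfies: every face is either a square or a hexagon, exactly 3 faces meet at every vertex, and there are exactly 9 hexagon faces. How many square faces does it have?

Let x be the number of squares; then F = 9 + x.
Edge–face incidences: 2E = 6·9 + 4·x = 54 + 4x.
Every vertex has degree 3, so 3V = 2E.
Euler: V − E + F = 2 ⇒ (2E)/3 − E + (9 + x) = 2.
Multiply by 6: 2·(2E) − 3·(2E) + 6·(9 + x) = 12, i.e. 54 + 6x − (54 + 4x) = 12.
Collecting terms: 2x = 12, so x = 6.
Then 2E = 54 + 4·6 = 78, so E = 39, V = 2E/3 = 26, F = 9 + 6 = 15.

6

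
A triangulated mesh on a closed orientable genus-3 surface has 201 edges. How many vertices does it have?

χ = 2 − 2·3 = -4, and every face is a triangle so 3F = 2E.
F = 2E/3 = 134. Then V = -4 + E − F = -4 + 201 − 134 = 63.

63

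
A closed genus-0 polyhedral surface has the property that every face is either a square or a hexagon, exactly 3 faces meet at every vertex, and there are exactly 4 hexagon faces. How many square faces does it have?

Let x be the number of squares; then F = 4 + x.
Edge–face incidences: 2E = 6·4 + 4·x = 24 + 4x.
Every vertex has degree 3, so 3V = 2E.
Euler: V − E + F = 2 ⇒ (2E)/3 − E + (4 + x) = 2.
Multiply by 6: 2·(2E) − 3·(2E) + 6·(4 + x) = 12, i.e. 24 + 6x − (24 + 4x) = 12.
Collecting terms: 2x = 12, so x = 6.
Then 2E = 24 + 4·6 = 48, so E = 24, V = 2E/3 = 16, F = 4 + 6 = 10.

6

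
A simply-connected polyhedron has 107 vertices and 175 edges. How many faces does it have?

70

Here V − E + F = 2.
F = 2 − V + E = 2 − 107 + 175 = 70.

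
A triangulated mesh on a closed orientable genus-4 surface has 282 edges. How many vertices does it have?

88

χ = 2 − 2·4 = -6, and every face is a triangle so 3F = 2E.
F = 2E/3 = 188. Then V = -6 + E − F = -6 + 282 − 188 = 88.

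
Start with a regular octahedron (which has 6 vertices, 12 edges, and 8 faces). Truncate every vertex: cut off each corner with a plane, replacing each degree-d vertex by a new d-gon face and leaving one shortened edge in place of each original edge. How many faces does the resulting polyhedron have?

14

Truncation replaces each original edge-end by a new vertex, so V′ = 2E = 24.
Each original edge survives, and each old vertex of degree d contributes d new edges; summing degrees gives Σd = 2E, so E′ = E + 2E = 3E = 36.
Each original face survives and each original vertex becomes one new face: F′ = F + V = 14.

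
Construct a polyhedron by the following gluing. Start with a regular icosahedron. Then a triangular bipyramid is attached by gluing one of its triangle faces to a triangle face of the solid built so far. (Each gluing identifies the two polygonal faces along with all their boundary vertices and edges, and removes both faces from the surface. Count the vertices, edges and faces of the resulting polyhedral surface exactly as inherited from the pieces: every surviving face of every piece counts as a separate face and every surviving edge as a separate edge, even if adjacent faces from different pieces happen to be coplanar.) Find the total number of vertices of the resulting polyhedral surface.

A regular icosahedron: V=12, E=30, F=20.
Attach a triangular bipyramid (V=5, E=9, F=6) along a 3-gon: merge 3 vertices and 3 edges, delete both glued faces → V=14, E=36, F=24.
Check: V − E + F = 14 − 36 + 24 = 2.

14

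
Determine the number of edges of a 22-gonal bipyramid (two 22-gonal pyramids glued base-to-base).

A bipyramid over an n-gon has 2n triangular faces and n + 2 vertices: V = 22 + 2 = 24, E = 3·22 = 66, F = 2·22 = 44.

66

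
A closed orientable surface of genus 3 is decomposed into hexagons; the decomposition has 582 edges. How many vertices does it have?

384

χ = 2 − 2·3 = -4, and every face is a hexagon so 6F = 2E.
F = 2E/6 = 194. Then V = -4 + E − F = -4 + 582 − 194 = 384.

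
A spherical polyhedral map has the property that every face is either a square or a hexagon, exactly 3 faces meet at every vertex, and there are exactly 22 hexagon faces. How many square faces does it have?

6

Let x be the number of squares; then F = 22 + x.
Edge–face incidences: 2E = 6·22 + 4·x = 132 + 4x.
Every vertex has degree 3, so 3V = 2E.
Euler: V − E + F = 2 ⇒ (2E)/3 − E + (22 + x) = 2.
Multiply by 6: 2·(2E) − 3·(2E) + 6·(22 + x) = 12, i.e. 132 + 6x − (132 + 4x) = 12.
Collecting terms: 2x = 12, so x = 6.
Then 2E = 132 + 4·6 = 156, so E = 78, V = 2E/3 = 52, F = 22 + 6 = 28.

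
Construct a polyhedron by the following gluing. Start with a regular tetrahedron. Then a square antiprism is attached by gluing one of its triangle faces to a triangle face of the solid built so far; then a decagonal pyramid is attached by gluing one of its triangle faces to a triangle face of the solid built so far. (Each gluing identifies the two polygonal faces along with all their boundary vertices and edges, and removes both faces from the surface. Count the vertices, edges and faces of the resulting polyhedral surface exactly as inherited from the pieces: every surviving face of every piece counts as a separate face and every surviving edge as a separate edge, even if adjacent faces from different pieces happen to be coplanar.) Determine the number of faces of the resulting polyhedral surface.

A regular tetrahedron: V=4, E=6, F=4.
Attach a square antiprism (V=8, E=16, F=10) along a 3-gon: merge 3 vertices and 3 edges, delete both glued faces → V=9, E=19, F=12.
Attach a decagonal pyramid (V=11, E=20, F=11) along a 3-gon: merge 3 vertices and 3 edges, delete both glued faces → V=17, E=36, F=21.
Check: V − E + F = 17 − 36 + 21 = 2.

21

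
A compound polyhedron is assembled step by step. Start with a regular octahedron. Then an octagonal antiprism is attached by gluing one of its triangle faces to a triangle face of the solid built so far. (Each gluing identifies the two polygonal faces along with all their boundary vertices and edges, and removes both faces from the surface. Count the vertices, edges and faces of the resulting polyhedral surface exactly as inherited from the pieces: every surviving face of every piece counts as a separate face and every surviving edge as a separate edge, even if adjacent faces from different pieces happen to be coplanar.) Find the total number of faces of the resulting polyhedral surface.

24

A regular octahedron: V=6, E=12, F=8.
Attach an octagonal antiprism (V=16, E=32, F=18) along a 3-gon: merge 3 vertices and 3 edges, delete both glued faces → V=19, E=41, F=24.
Check: V − E + F = 19 − 41 + 24 = 2.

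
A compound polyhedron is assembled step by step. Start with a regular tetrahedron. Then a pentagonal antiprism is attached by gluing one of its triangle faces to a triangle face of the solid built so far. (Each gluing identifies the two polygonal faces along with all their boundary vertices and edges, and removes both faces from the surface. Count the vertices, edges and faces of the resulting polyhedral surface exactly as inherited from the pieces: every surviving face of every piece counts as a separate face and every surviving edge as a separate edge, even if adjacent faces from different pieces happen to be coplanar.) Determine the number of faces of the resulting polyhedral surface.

14

A regular tetrahedron: V=4, E=6, F=4.
Attach a pentagonal antiprism (V=10, E=20, F=12) along a 3-gon: merge 3 vertices and 3 edges, delete both glued faces → V=11, E=23, F=14.
Check: V − E + F = 11 − 23 + 14 = 2.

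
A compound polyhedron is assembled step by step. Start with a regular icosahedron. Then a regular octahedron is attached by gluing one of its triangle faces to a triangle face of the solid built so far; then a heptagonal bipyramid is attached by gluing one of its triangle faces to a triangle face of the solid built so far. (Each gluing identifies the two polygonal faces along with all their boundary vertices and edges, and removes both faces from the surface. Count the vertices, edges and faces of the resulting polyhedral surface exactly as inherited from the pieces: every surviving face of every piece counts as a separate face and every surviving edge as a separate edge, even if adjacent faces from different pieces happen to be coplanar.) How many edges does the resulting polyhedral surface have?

57

A regular icosahedron: V=12, E=30, F=20.
Attach a regular octahedron (V=6, E=12, F=8) along a 3-gon: merge 3 vertices and 3 edges, delete both glued faces → V=15, E=39, F=26.
Attach a heptagonal bipyramid (V=9, E=21, F=14) along a 3-gon: merge 3 vertices and 3 edges, delete both glued faces → V=21, E=57, F=38.
Check: V − E + F = 21 − 57 + 38 = 2.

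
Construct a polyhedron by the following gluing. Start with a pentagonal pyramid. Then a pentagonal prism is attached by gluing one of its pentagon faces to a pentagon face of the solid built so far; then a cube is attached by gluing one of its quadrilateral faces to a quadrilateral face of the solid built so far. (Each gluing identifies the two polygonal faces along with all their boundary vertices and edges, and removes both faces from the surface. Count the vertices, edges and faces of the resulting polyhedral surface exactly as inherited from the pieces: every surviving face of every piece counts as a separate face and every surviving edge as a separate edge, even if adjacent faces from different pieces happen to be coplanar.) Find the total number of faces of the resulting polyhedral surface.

15

A pentagonal pyramid: V=6, E=10, F=6.
Attach a pentagonal prism (V=10, E=15, F=7) along a 5-gon: merge 5 vertices and 5 edges, delete both glued faces → V=11, E=20, F=11.
Attach a cube (V=8, E=12, F=6) along a 4-gon: merge 4 vertices and 4 edges, delete both glued faces → V=15, E=28, F=15.
Check: V − E + F = 15 − 28 + 15 = 2.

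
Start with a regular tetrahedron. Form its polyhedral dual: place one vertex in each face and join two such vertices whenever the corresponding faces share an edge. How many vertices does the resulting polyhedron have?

The base solid has V = 4, E = 6, F = 4.
The dual swaps V and F and preserves E: V′ = F = 4, E′ = E = 6, F′ = V = 4.

4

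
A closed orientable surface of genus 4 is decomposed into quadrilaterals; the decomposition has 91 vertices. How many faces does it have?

97

χ = 2 − 2·4 = -6, and every face is a square so 4F = 2E.
V − E + F = -6 with E = 4F/2 gives 91 − (4/2 − 1)·F = -6, so F = 97 and E = 194.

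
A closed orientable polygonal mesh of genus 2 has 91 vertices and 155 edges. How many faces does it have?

For a closed orientable surface of genus 2, χ = 2 − 2·2 = -2.
F = -2 − V + E = -2 − 91 + 155 = 62.

62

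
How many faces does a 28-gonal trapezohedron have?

56

The n-trapezohedron (dual of the n-antiprism) has V = 2·28 + 2 = 58, E = 4·28 = 112, F = 2·28 = 56.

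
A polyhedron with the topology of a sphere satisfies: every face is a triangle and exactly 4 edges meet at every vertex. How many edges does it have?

12

Each face has 3 edges and each edge borders two faces, so 2E = 3F.
Each vertex has degree 4, so 4V = 2E and hence V = 3F/4.
Euler: V − E + F = 2 ⇒ (3F/4) − (3F/2) + F = 2.
Multiply by 8: (6 − 12 + 8)F = 16, i.e. 2F = 16.
So F = 8, E = 3·8/2 = 12, V = 3·8/4 = 6.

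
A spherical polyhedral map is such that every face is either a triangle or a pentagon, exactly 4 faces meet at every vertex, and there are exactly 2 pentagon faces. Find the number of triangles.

Let x be the number of triangles; then F = 2 + x.
Edge–face incidences: 2E = 5·2 + 3·x = 10 + 3x.
Every vertex has degree 4, so 4V = 2E.
Euler: V − E + F = 2 ⇒ (2E)/4 − E + (2 + x) = 2.
Multiply by 8: 2·(2E) − 4·(2E) + 8·(2 + x) = 16, i.e. 16 + 8x − 2·(10 + 3x) = 16.
Collecting terms: 2x − 4 = 16, so 2x = 20, so x = 10.
Then 2E = 10 + 3·10 = 40, so E = 20, V = 2E/4 = 10, F = 2 + 10 = 12.

10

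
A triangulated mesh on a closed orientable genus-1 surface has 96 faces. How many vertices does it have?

χ = 2 − 2·1 = 0, and every face is a triangle so 3F = 2E.
E = 3·96/2 = 144. Then V = 0 + E − F = 0 + 144 − 96 = 48.

48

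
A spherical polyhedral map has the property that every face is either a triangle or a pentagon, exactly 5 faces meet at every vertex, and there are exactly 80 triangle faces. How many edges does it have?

150

Let x be the number of pentagons; then F = 80 + x.
Edge–face incidences: 2E = 3·80 + 5·x = 240 + 5x.
Every vertex has degree 5, so 5V = 2E.
Euler: V − E + F = 2 ⇒ (2E)/5 − E + (80 + x) = 2.
Multiply by 10: 2·(2E) − 5·(2E) + 10·(80 + x) = 20, i.e. 800 + 10x − 3·(240 + 5x) = 20.
Collecting terms: −5x + 80 = 20, so −5x = −60, so x = 12.
Then 2E = 240 + 5·12 = 300, so E = 150, V = 2E/5 = 60, F = 80 + 12 = 92.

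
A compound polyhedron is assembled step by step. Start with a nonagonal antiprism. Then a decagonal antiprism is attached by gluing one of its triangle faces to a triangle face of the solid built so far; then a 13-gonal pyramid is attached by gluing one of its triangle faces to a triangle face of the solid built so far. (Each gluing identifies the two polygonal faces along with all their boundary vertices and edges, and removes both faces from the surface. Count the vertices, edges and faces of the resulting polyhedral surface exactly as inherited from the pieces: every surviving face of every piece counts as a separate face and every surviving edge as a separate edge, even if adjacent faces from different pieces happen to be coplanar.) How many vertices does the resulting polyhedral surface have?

46

A nonagonal antiprism: V=18, E=36, F=20.
Attach a decagonal antiprism (V=20, E=40, F=22) along a 3-gon: merge 3 vertices and 3 edges, delete both glued faces → V=35, E=73, F=40.
Attach a 13-gonal pyramid (V=14, E=26, F=14) along a 3-gon: merge 3 vertices and 3 edges, delete both glued faces → V=46, E=96, F=52.
Check: V − E + F = 46 − 96 + 52 = 2.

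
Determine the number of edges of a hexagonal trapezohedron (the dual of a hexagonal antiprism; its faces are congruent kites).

24

The n-trapezohedron (dual of the n-antiprism) has V = 2·6 + 2 = 14, E = 4·6 = 24, F = 2·6 = 12.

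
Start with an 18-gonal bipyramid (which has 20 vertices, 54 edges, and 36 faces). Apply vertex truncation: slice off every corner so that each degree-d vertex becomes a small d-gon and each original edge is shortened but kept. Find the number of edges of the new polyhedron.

Truncation replaces each original edge-end by a new vertex, so V′ = 2E = 108.
Each original edge survives, and each old vertex of degree d contributes d new edges; summing degrees gives Σd = 2E, so E′ = E + 2E = 3E = 162.
Each original face survives and each original vertex becomes one new face: F′ = F + V = 56.

162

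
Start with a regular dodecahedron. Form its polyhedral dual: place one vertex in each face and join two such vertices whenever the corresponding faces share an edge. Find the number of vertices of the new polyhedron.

12

The base solid has V = 20, E = 30, F = 12.
The dual swaps V and F and preserves E: V′ = F = 12, E′ = E = 30, F′ = V = 20.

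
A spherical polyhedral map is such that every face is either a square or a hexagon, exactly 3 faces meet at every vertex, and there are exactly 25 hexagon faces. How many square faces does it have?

Let x be the number of squares; then F = 25 + x.
Edge–face incidences: 2E = 6·25 + 4·x = 150 + 4x.
Every vertex has degree 3, so 3V = 2E.
Euler: V − E + F = 2 ⇒ (2E)/3 − E + (25 + x) = 2.
Multiply by 6: 2·(2E) − 3·(2E) + 6·(25 + x) = 12, i.e. 150 + 6x − (150 + 4x) = 12.
Collecting terms: 2x = 12, so x = 6.
Then 2E = 150 + 4·6 = 174, so E = 87, V = 2E/3 = 58, F = 25 + 6 = 31.

6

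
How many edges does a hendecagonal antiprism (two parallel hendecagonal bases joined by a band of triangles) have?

44

An antiprism on an n-gon has two n-gon caps and 2n triangles: V = 2·11 = 22, E = 4·11 = 44, F = 2·11 + 2 = 24.
Check: V − E + F = 22 − 44 + 24 = 2.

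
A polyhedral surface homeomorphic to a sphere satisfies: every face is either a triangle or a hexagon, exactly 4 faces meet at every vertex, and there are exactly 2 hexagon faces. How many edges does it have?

24

Let x be the number of triangles; then F = 2 + x.
Edge–face incidences: 2E = 6·2 + 3·x = 12 + 3x.
Every vertex has degree 4, so 4V = 2E.
Euler: V − E + F = 2 ⇒ (2E)/4 − E + (2 + x) = 2.
Multiply by 8: 2·(2E) − 4·(2E) + 8·(2 + x) = 16, i.e. 16 + 8x − 2·(12 + 3x) = 16.
Collecting terms: 2x − 8 = 16, so 2x = 24, so x = 12.
Then 2E = 12 + 3·12 = 48, so E = 24, V = 2E/4 = 12, F = 2 + 12 = 14.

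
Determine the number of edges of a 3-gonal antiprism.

An antiprism on an n-gon has two n-gon caps and 2n triangles: V = 2·3 = 6, E = 4·3 = 12, F = 2·3 + 2 = 8.

12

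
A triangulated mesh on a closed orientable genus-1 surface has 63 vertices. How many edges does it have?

189

χ = 2 − 2·1 = 0, and every face is a triangle so 3F = 2E.
V − E + F = 0 with E = 3F/2 gives 63 − (3/2 − 1)·F = 0, so F = 126 and E = 189.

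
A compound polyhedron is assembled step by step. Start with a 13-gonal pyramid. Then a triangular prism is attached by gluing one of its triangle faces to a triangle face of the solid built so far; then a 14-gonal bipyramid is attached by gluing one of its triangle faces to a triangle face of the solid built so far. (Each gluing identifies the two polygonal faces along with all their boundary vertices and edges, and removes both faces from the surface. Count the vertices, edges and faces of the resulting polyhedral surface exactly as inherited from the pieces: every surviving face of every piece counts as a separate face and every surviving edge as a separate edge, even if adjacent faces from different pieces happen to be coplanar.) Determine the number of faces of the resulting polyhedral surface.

43

A 13-gonal pyramid: V=14, E=26, F=14.
Attach a triangular prism (V=6, E=9, F=5) along a 3-gon: merge 3 vertices and 3 edges, delete both glued faces → V=17, E=32, F=17.
Attach a 14-gonal bipyramid (V=16, E=42, F=28) along a 3-gon: merge 3 vertices and 3 edges, delete both glued faces → V=30, E=71, F=43.
Check: V − E + F = 30 − 71 + 43 = 2.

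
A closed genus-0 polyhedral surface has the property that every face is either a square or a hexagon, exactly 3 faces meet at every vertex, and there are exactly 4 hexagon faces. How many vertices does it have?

Let x be the number of squares; then F = 4 + x.
Edge–face incidences: 2E = 6·4 + 4·x = 24 + 4x.
Every vertex has degree 3, so 3V = 2E.
Euler: V − E + F = 2 ⇒ (2E)/3 − E + (4 + x) = 2.
Multiply by 6: 2·(2E) − 3·(2E) + 6·(4 + x) = 12, i.e. 24 + 6x − (24 + 4x) = 12.
Collecting terms: 2x = 12, so x = 6.
Then 2E = 24 + 4·6 = 48, so E = 24, V = 2E/3 = 16, F = 4 + 6 = 10.

16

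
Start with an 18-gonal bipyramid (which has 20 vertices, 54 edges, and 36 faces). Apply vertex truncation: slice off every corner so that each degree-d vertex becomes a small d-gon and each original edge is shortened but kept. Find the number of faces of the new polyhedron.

56

Truncation replaces each original edge-end by a new vertex, so V′ = 2E = 108.
Each original edge survives, and each old vertex of degree d contributes d new edges; summing degrees gives Σd = 2E, so E′ = E + 2E = 3E = 162.
Each original face survives and each original vertex becomes one new face: F′ = F + V = 56.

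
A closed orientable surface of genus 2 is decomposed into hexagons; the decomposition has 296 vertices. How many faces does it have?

χ = 2 − 2·2 = -2, and every face is a hexagon so 6F = 2E.
V − E + F = -2 with E = 6F/2 gives 296 − (6/2 − 1)·F = -2, so F = 149 and E = 447.

149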